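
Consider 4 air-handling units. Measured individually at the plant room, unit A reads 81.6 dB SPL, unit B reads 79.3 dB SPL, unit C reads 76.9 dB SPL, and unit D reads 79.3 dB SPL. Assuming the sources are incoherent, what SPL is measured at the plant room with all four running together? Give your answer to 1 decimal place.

85.6 dB SPL

Incoherent sources sum as intensities:
L_total = 10·log₁₀(10^(81.6/10) + 10^(79.3/10) + 10^(76.9/10) + 10^(79.3/10)) = 10·log₁₀(363700000) = 85.6 dB SPL.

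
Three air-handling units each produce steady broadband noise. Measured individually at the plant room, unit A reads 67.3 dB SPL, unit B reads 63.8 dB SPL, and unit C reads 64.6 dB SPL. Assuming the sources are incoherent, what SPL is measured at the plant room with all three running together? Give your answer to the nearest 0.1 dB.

70.3 dB SPL

Add the sources as powers (linear), then convert back to dB:
L_total = 10·log₁₀(10^(67.3/10) + 10^(63.8/10) + 10^(64.6/10)) = 10·log₁₀(10650000) = 70.3 dB SPL.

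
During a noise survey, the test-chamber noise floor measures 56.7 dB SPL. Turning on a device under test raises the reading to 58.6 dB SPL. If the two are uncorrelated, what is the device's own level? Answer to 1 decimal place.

54.1 dB SPL

Subtract intensities: L_src = 10·log₁₀(10^(L_total/10) − 10^(L_bg/10)).
L_src = 10·log₁₀(10^(58.6/10) − 10^(56.7/10)) = 10·log₁₀(256700) = 54.1 dB SPL.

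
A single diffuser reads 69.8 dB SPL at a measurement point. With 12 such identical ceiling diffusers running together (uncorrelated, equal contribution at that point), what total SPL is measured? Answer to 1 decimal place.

12 equal incoherent sources raise the level by 10·log₁₀(12) = 10.79 dB.
L_total = 69.8 + 10.79 = 80.6 dB SPL.

80.6 dB SPL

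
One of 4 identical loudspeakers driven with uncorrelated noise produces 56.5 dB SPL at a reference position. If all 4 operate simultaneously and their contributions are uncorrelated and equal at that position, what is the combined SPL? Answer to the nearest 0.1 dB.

4 equal incoherent sources raise the level by 10·log₁₀(4) = 6.02 dB.
L_total = 56.5 + 6.02 = 62.5 dB SPL.

62.5 dB SPL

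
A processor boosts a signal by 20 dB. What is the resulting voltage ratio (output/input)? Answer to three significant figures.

10.0

Voltage ratio = 10^(dB/20).
10^(20/20) = 10^(1.000) = 10.0.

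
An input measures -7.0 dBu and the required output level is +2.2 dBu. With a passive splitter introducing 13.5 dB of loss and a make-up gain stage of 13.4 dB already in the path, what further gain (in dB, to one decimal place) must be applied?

The required make-up gain is the shortfall in the dB sum.
G = +2.2 − (-7.0) + 13.5 − 13.4 = 9.3 dB.

9.3 dB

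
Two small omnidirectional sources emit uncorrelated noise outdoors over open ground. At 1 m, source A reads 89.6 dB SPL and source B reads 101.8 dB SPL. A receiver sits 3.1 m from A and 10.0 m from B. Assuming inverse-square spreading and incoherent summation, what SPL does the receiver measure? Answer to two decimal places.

83.91 dB SPL

At the listener: L_A = 89.6 − 20·log₁₀(3.1) = 79.773 dB; L_B = 101.8 − 20·log₁₀(10.0) = 81.800 dB.
Combined: 10·log₁₀(10^(79.773/10)+10^(81.800/10)) = 83.91 dB SPL.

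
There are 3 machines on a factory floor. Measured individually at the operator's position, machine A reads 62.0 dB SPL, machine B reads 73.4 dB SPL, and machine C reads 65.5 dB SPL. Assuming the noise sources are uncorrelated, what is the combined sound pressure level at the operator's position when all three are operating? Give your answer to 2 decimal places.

74.32 dB SPL

Incoherent sources sum as intensities:
L_total = 10·log₁₀(10^(62.0/10) + 10^(73.4/10) + 10^(65.5/10)) = 10·log₁₀(27010000) = 74.32 dB SPL.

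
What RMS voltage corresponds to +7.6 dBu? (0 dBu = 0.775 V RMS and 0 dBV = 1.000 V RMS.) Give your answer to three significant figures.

V = 0.775 V × 10^(+7.6/20).
= 0.775 × 2.399 = 1.86 V.

1.86 V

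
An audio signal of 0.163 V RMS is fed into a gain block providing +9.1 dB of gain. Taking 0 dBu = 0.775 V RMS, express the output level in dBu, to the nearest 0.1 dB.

Input level: 20·log₁₀(0.163/0.775) = -13.54 dBu.
Output: -13.54 + 9.1 = -4.4 dBu.

-4.4 dBu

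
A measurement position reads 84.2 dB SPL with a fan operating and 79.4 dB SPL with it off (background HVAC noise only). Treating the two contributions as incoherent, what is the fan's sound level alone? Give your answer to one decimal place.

82.5 dB SPL

Remove the background by subtracting linear intensities:
L_src = 10·log₁₀(10^(84.2/10) − 10^(79.4/10)) = 10·log₁₀(175900000) = 82.5 dB SPL.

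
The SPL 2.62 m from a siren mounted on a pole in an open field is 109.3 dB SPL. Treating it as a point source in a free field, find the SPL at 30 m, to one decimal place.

88.1 dB SPL

Inverse-square spreading gives ΔL = −20·log₁₀(d₂/d₁).
ΔL = −20·log₁₀(30/2.62) = -21.18 dB, so L₂ = 109.3 + (-21.18) = 88.1 dB SPL.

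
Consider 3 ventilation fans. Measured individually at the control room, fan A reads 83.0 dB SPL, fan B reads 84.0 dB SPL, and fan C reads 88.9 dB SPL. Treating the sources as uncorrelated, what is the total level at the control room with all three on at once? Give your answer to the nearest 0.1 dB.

90.9 dB SPL

Incoherent sources sum as intensities:
L_total = 10·log₁₀(10^(83.0/10) + 10^(84.0/10) + 10^(88.9/10)) = 10·log₁₀(1227000000) = 90.9 dB SPL.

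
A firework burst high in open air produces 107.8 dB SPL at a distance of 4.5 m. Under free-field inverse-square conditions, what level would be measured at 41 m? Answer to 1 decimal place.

For a point source in a free field, ΔL = −20·log₁₀(d₂/d₁).
ΔL = −20·log₁₀(41/4.5) = -19.19 dB, so L₂ = 107.8 + (-19.19) = 88.6 dB SPL.

88.6 dB SPL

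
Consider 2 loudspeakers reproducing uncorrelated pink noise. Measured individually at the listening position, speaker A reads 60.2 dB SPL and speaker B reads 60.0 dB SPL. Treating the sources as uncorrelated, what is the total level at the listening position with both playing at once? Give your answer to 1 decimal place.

63.1 dB SPL

Uncorrelated sources add in intensity (power), not in dB.
L_total = 10·log₁₀(10^(60.2/10) + 10^(60.0/10)) = 10·log₁₀(2047000) = 63.1 dB SPL.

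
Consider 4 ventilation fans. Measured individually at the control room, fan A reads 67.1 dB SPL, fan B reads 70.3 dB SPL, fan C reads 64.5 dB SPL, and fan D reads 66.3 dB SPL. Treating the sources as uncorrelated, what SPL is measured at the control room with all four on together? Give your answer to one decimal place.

Uncorrelated sources add in intensity (power), not in dB.
L_total = 10·log₁₀(10^(67.1/10) + 10^(70.3/10) + 10^(64.5/10) + 10^(66.3/10)) = 10·log₁₀(22930000) = 73.6 dB SPL.

73.6 dB SPL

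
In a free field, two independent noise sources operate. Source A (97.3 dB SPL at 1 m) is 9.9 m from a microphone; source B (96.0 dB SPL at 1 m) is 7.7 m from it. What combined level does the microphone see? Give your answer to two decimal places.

At the listener: L_A = 97.3 − 20·log₁₀(9.9) = 77.387 dB; L_B = 96.0 − 20·log₁₀(7.7) = 78.270 dB.
Combined: 10·log₁₀(10^(77.387/10)+10^(78.270/10)) = 80.86 dB SPL.

80.86 dB SPL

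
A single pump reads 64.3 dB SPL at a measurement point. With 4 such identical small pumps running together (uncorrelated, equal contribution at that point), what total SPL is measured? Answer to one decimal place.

4 equal incoherent sources raise the level by 10·log₁₀(4) = 6.02 dB.
L_total = 64.3 + 6.02 = 70.3 dB SPL.

70.3 dB SPL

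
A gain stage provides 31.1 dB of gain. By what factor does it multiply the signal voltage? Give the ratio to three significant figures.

35.9

Voltage ratio = 10^(dB/20).
10^(31.1/20) = 10^(1.555) = 35.9.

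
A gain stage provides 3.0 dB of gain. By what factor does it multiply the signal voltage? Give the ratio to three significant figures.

Voltage ratio = 10^(dB/20).
10^(3.0/20) = 10^(0.1500) = 1.41.

1.41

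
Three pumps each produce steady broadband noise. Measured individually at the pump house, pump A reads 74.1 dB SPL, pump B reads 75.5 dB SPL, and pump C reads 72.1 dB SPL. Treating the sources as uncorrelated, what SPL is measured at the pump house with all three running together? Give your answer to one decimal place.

Incoherent sources sum as intensities:
L_total = 10·log₁₀(10^(74.1/10) + 10^(75.5/10) + 10^(72.1/10)) = 10·log₁₀(77400000) = 78.9 dB SPL.

78.9 dB SPL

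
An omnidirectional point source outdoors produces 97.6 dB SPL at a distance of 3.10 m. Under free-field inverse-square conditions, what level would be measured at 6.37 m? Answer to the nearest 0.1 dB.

For a point source in a free field, ΔL = −20·log₁₀(d₂/d₁).
ΔL = −20·log₁₀(6.37/3.10) = -6.26 dB, so L₂ = 97.6 + (-6.26) = 91.3 dB SPL.

91.3 dB SPL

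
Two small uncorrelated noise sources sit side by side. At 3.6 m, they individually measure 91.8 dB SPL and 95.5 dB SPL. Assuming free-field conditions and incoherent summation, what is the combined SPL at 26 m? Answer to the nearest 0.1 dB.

79.9 dB SPL

Combined at 3.6 m: 10·log₁₀(10^(91.8/10)+10^(95.5/10)) = 97.04 dB SPL.
Then apply −20·log₁₀(26/3.6) = -17.17 dB → 79.9 dB SPL.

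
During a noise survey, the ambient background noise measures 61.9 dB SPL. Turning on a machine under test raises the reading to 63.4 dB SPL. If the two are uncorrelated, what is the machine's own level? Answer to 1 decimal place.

58.1 dB SPL

Remove the background by subtracting linear intensities:
L_src = 10·log₁₀(10^(63.4/10) − 10^(61.9/10)) = 10·log₁₀(638900) = 58.1 dB SPL.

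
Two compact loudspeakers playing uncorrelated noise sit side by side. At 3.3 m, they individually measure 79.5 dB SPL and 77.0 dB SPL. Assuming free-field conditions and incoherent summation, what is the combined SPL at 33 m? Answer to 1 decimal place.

Combined at 3.3 m: 10·log₁₀(10^(79.5/10)+10^(77.0/10)) = 81.44 dB SPL.
Then apply −20·log₁₀(33/3.3) = -20.00 dB → 61.4 dB SPL.

61.4 dB SPL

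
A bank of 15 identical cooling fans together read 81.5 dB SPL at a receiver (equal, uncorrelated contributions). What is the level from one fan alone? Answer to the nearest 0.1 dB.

15 equal incoherent sources add 10·log₁₀(15) = 11.76 dB over one source.
L_one = 81.5 − 11.76 = 69.7 dB SPL.

69.7 dB SPL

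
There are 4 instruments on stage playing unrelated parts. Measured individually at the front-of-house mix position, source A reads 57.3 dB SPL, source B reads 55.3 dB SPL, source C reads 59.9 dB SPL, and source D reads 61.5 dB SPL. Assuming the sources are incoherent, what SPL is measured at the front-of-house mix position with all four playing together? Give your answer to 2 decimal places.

Add the sources as powers (linear), then convert back to dB:
L_total = 10·log₁₀(10^(57.3/10) + 10^(55.3/10) + 10^(59.9/10) + 10^(61.5/10)) = 10·log₁₀(3266000) = 65.14 dB SPL.

65.14 dB SPL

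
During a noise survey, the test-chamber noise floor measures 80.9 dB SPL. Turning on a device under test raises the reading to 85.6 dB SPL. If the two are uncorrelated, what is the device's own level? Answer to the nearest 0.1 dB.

83.8 dB SPL

Remove the background by subtracting linear intensities:
L_src = 10·log₁₀(10^(85.6/10) − 10^(80.9/10)) = 10·log₁₀(240100000) = 83.8 dB SPL.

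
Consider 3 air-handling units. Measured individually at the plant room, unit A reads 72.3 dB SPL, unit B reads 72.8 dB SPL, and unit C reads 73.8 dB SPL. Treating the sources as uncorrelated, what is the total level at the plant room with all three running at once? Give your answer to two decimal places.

77.78 dB SPL

Uncorrelated sources add in intensity (power), not in dB.
L_total = 10·log₁₀(10^(72.3/10) + 10^(72.8/10) + 10^(73.8/10)) = 10·log₁₀(60030000) = 77.78 dB SPL.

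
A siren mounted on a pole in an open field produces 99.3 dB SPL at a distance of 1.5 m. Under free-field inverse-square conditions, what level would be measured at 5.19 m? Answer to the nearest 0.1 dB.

88.5 dB SPL

For a point source in a free field, ΔL = −20·log₁₀(d₂/d₁).
ΔL = −20·log₁₀(5.19/1.5) = -10.78 dB, so L₂ = 99.3 + (-10.78) = 88.5 dB SPL.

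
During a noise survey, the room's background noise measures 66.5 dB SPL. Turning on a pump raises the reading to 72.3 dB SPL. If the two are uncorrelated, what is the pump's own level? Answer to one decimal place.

71.0 dB SPL

Background correction is a power subtraction:
L_src = 10·log₁₀(10^(72.3/10) − 10^(66.5/10)) = 10·log₁₀(12520000) = 71.0 dB SPL.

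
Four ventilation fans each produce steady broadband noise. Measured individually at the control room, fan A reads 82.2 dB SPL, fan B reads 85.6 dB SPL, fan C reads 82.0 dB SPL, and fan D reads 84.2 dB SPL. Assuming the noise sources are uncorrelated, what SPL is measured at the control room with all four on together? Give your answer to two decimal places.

Uncorrelated sources add in intensity (power), not in dB.
L_total = 10·log₁₀(10^(82.2/10) + 10^(85.6/10) + 10^(82.0/10) + 10^(84.2/10)) = 10·log₁₀(950600000) = 89.78 dB SPL.

89.78 dB SPL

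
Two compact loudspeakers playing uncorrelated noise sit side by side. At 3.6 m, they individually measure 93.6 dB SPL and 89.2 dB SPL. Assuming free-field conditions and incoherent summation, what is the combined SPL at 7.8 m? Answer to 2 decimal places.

88.23 dB SPL

Combined at 3.6 m: 10·log₁₀(10^(93.6/10)+10^(89.2/10)) = 94.945 dB SPL.
Then apply −20·log₁₀(7.8/3.6) = -6.716 dB → 88.23 dB SPL.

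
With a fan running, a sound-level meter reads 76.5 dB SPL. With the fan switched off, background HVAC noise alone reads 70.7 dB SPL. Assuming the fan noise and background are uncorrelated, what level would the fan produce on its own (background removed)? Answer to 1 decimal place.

Remove the background by subtracting linear intensities:
L_src = 10·log₁₀(10^(76.5/10) − 10^(70.7/10)) = 10·log₁₀(32920000) = 75.2 dB SPL.

75.2 dB SPL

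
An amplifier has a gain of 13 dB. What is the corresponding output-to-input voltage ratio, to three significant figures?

4.47

Voltage ratio = 10^(dB/20).
10^(13/20) = 10^(0.6500) = 4.47.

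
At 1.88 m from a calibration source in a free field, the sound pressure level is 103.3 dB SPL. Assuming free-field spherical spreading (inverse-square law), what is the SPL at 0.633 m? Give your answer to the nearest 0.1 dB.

Free-field point source: level drops by 20·log₁₀ of the distance ratio.
ΔL = −20·log₁₀(0.633/1.88) = 9.46 dB, so L₂ = 103.3 + (9.46) = 112.8 dB SPL.

112.8 dB SPL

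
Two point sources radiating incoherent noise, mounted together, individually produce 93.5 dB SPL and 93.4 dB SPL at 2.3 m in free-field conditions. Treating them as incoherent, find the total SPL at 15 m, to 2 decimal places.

Combined at 2.3 m: 10·log₁₀(10^(93.5/10)+10^(93.4/10)) = 96.461 dB SPL.
Then apply −20·log₁₀(15/2.3) = -16.287 dB → 80.17 dB SPL.

80.17 dB SPL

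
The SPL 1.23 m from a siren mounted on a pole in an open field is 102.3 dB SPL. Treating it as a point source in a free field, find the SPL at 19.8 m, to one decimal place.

Inverse-square spreading gives ΔL = −20·log₁₀(d₂/d₁).
ΔL = −20·log₁₀(19.8/1.23) = -24.14 dB, so L₂ = 102.3 + (-24.14) = 78.2 dB SPL.

78.2 dB SPL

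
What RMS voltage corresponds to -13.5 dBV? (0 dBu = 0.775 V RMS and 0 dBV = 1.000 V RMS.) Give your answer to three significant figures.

0.211 V

V = 1.000 V × 10^(-13.5/20).
= 1.000 × 0.2113 = 0.211 V.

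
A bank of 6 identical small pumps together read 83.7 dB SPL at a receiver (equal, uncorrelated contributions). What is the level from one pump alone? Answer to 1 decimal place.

6 equal incoherent sources add 10·log₁₀(6) = 7.78 dB over one source.
L_one = 83.7 − 7.78 = 75.9 dB SPL.

75.9 dB SPL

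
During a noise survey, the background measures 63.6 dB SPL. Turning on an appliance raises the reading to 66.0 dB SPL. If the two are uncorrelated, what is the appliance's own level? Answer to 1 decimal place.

Background correction is a power subtraction:
L_src = 10·log₁₀(10^(66.0/10) − 10^(63.6/10)) = 10·log₁₀(1690000) = 62.3 dB SPL.

62.3 dB SPL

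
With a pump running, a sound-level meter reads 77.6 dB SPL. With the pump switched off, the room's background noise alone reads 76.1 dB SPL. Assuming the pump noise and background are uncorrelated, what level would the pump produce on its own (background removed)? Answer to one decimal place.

Background correction is a power subtraction:
L_src = 10·log₁₀(10^(77.6/10) − 10^(76.1/10)) = 10·log₁₀(16810000) = 72.3 dB SPL.

72.3 dB SPL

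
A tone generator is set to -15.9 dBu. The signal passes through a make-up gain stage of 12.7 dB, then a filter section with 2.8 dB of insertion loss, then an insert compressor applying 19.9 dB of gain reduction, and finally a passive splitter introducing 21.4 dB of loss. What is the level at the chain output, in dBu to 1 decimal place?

Cascaded gains and losses add directly in dB.
-15.9 + 12.7 − 2.8 − 19.9 − 21.4 = -47.3 dBu.

-47.3 dBu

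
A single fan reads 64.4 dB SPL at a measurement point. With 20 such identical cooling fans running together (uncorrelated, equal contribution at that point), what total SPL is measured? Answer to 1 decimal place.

77.4 dB SPL

20 equal incoherent sources raise the level by 10·log₁₀(20) = 13.01 dB.
L_total = 64.4 + 13.01 = 77.4 dB SPL.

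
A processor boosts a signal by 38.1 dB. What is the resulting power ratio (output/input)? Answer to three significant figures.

Power ratio = 10^(dB/10).
10^(38.1/10) = 10^(3.810) = 6460.

6460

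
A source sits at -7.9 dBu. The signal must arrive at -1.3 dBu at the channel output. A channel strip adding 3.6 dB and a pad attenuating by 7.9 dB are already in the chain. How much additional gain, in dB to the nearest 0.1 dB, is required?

10.9 dB

The required make-up gain is the shortfall in the dB sum.
G = -1.3 − (-7.9) − 3.6 + 7.9 = 10.9 dB.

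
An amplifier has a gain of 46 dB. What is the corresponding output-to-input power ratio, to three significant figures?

39800

Power ratio = 10^(dB/10).
10^(46/10) = 10^(4.600) = 39800.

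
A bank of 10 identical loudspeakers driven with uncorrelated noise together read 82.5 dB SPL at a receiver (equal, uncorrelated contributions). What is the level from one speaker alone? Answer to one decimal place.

72.5 dB SPL

10 equal incoherent sources add 10·log₁₀(10) = 10.00 dB over one source.
L_one = 82.5 − 10.00 = 72.5 dB SPL.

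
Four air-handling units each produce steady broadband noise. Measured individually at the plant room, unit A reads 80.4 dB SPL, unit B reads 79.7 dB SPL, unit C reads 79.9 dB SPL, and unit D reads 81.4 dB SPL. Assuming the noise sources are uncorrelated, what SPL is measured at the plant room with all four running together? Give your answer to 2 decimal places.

86.42 dB SPL

Uncorrelated sources add in intensity (power), not in dB.
L_total = 10·log₁₀(10^(80.4/10) + 10^(79.7/10) + 10^(79.9/10) + 10^(81.4/10)) = 10·log₁₀(438700000) = 86.42 dB SPL.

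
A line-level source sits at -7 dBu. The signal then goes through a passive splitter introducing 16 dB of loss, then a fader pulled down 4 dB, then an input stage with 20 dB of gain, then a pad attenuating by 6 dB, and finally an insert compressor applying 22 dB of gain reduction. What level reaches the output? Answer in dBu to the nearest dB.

-35 dBu

Gain stages sum in dB:
-7 − 16 − 4 + 20 − 6 − 22 = -35 dBu.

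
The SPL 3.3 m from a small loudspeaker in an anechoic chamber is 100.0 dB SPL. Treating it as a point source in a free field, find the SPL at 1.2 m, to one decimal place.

108.8 dB SPL

Inverse-square spreading gives ΔL = −20·log₁₀(d₂/d₁).
ΔL = −20·log₁₀(1.2/3.3) = 8.79 dB, so L₂ = 100.0 + (8.79) = 108.8 dB SPL.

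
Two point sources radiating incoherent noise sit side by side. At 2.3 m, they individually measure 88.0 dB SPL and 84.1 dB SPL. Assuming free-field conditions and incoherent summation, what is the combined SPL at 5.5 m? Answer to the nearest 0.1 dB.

Combined at 2.3 m: 10·log₁₀(10^(88.0/10)+10^(84.1/10)) = 89.48 dB SPL.
Then apply −20·log₁₀(5.5/2.3) = -7.57 dB → 81.9 dB SPL.

81.9 dB SPL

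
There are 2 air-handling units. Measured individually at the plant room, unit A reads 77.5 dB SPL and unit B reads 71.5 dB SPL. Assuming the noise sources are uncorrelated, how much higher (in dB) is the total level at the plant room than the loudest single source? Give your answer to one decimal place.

1.0 dB

Add the sources as powers (linear), then convert back to dB:
L_total = 10·log₁₀(10^(77.5/10) + 10^(71.5/10)) = 78.47 dB SPL.
Excess over the loudest (77.5 dB): 78.47 − 77.5 = 1.0 dB.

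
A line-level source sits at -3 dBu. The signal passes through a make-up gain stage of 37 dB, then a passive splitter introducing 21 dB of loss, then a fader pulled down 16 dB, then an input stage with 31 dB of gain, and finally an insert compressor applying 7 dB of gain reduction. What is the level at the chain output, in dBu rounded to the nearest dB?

+21 dBu

Gain stages sum in dB:
-3 + 37 − 21 − 16 + 31 − 7 = +21 dBu.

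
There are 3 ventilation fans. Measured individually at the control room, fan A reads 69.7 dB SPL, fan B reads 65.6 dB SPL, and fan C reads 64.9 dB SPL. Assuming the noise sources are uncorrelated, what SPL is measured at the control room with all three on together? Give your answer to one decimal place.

72.1 dB SPL

Add the sources as powers (linear), then convert back to dB:
L_total = 10·log₁₀(10^(69.7/10) + 10^(65.6/10) + 10^(64.9/10)) = 10·log₁₀(16050000) = 72.1 dB SPL.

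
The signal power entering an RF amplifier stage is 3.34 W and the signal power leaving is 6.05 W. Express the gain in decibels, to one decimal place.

Power ratio → dB uses the 10·log₁₀ form:
10·log₁₀(6.05/3.34) = 10·log₁₀(1.811) = 2.6 dB.

2.6 dB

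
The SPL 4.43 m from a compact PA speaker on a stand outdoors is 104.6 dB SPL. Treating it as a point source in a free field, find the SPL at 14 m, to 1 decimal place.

94.6 dB SPL

For a point source in a free field, ΔL = −20·log₁₀(d₂/d₁).
ΔL = −20·log₁₀(14/4.43) = -9.99 dB, so L₂ = 104.6 + (-9.99) = 94.6 dB SPL.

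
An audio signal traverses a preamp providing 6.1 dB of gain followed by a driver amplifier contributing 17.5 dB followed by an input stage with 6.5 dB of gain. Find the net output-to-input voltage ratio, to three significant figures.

Net gain = 6.1 + 17.5 + 6.5 = 30.1 dB.
Voltage ratio = 10^(30.1/20) = 32.0.

32.0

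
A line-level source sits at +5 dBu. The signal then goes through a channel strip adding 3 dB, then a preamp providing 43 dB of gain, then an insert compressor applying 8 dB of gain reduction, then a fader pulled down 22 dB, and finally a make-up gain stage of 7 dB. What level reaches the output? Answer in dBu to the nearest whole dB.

In dB, series stages simply add:
+5 + 3 + 43 − 8 − 22 + 7 = +28 dBu.

+28 dBu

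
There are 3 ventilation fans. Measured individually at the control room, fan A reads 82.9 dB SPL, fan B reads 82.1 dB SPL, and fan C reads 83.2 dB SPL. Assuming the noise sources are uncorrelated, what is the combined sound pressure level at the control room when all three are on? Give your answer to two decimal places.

Uncorrelated sources add in intensity (power), not in dB.
L_total = 10·log₁₀(10^(82.9/10) + 10^(82.1/10) + 10^(83.2/10)) = 10·log₁₀(566100000) = 87.53 dB SPL.

87.53 dB SPL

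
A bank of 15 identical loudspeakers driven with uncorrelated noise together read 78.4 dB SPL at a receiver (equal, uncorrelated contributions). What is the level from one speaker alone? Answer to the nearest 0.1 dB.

15 equal incoherent sources add 10·log₁₀(15) = 11.76 dB over one source.
L_one = 78.4 − 11.76 = 66.6 dB SPL.

66.6 dB SPL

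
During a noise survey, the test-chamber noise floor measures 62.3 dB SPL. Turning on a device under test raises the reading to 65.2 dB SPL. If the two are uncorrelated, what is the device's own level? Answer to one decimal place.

Background correction is a power subtraction:
L_src = 10·log₁₀(10^(65.2/10) − 10^(62.3/10)) = 10·log₁₀(1613000) = 62.1 dB SPL.

62.1 dB SPL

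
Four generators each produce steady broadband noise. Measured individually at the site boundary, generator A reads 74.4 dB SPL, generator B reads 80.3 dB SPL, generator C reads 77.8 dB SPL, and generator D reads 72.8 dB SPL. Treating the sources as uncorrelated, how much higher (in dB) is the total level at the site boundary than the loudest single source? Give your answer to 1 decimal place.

Uncorrelated sources add in intensity (power), not in dB.
L_total = 10·log₁₀(10^(74.4/10) + 10^(80.3/10) + 10^(77.8/10) + 10^(72.8/10)) = 83.30 dB SPL.
Excess over the loudest (80.3 dB): 83.30 − 80.3 = 3.0 dB.

3.0 dB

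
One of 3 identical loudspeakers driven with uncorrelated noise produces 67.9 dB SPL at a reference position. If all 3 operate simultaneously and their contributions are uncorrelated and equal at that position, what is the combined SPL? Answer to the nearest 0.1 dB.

72.7 dB SPL

3 equal incoherent sources raise the level by 10·log₁₀(3) = 4.77 dB.
L_total = 67.9 + 4.77 = 72.7 dB SPL.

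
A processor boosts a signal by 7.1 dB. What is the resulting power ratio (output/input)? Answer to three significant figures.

5.13

Power ratio = 10^(dB/10).
10^(7.1/10) = 10^(0.7100) = 5.13.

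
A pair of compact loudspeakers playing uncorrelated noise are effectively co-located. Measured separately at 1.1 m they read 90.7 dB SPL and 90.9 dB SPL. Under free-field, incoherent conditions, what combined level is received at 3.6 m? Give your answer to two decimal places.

Combined at 1.1 m: 10·log₁₀(10^(90.7/10)+10^(90.9/10)) = 93.811 dB SPL.
Then apply −20·log₁₀(3.6/1.1) = -10.298 dB → 83.51 dB SPL.

83.51 dB SPL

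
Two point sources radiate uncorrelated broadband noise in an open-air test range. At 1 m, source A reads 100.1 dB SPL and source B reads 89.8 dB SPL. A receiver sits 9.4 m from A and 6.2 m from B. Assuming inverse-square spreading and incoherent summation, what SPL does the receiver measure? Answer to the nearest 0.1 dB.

81.5 dB SPL

At the listener: L_A = 100.1 − 20·log₁₀(9.4) = 80.64 dB; L_B = 89.8 − 20·log₁₀(6.2) = 73.95 dB.
Combined: 10·log₁₀(10^(80.64/10)+10^(73.95/10)) = 81.5 dB SPL.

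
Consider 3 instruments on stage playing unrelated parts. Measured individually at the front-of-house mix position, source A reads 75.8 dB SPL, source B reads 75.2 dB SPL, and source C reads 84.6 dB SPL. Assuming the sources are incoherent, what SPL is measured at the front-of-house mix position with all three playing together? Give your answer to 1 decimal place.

Add the sources as powers (linear), then convert back to dB:
L_total = 10·log₁₀(10^(75.8/10) + 10^(75.2/10) + 10^(84.6/10)) = 10·log₁₀(359500000) = 85.6 dB SPL.

85.6 dB SPL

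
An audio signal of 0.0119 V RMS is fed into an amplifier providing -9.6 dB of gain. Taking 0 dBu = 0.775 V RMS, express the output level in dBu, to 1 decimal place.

Input level: 20·log₁₀(0.0119/0.775) = -36.28 dBu.
Output: -36.28 − 9.6 = -45.9 dBu.

-45.9 dBu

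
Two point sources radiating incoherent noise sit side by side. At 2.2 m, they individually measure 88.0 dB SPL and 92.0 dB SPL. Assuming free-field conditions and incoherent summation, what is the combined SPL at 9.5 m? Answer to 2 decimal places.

80.75 dB SPL

Combined at 2.2 m: 10·log₁₀(10^(88.0/10)+10^(92.0/10)) = 93.455 dB SPL.
Then apply −20·log₁₀(9.5/2.2) = -12.706 dB → 80.75 dB SPL.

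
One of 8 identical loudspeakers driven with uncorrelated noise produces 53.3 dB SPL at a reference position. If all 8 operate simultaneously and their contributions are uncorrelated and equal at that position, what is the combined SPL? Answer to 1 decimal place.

8 equal incoherent sources raise the level by 10·log₁₀(8) = 9.03 dB.
L_total = 53.3 + 9.03 = 62.3 dB SPL.

62.3 dB SPL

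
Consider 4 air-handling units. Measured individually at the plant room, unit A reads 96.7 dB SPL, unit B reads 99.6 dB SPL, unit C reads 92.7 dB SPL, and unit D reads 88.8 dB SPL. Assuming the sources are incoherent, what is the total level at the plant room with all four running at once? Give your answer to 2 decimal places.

102.15 dB SPL

Incoherent sources sum as intensities:
L_total = 10·log₁₀(10^(96.7/10) + 10^(99.6/10) + 10^(92.7/10) + 10^(88.8/10)) = 10·log₁₀(16418000000) = 102.15 dB SPL.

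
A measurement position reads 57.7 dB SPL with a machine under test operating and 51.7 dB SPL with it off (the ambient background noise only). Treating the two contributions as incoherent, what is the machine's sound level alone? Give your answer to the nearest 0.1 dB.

56.4 dB SPL

Background correction is a power subtraction:
L_src = 10·log₁₀(10^(57.7/10) − 10^(51.7/10)) = 10·log₁₀(440900) = 56.4 dB SPL.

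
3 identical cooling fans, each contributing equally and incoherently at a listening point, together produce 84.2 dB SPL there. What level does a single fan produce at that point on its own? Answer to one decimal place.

79.4 dB SPL

3 equal incoherent sources add 10·log₁₀(3) = 4.77 dB over one source.
L_one = 84.2 − 4.77 = 79.4 dB SPL.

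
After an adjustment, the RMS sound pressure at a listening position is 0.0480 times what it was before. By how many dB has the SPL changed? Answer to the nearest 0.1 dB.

Sound pressure is an amplitude quantity: ΔL = 20·log₁₀(p₂/p₁).
20·log₁₀(0.0480) = -26.4 dB.

-26.4 dB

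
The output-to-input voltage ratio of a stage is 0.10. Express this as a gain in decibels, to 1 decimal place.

For a voltage ratio, dB = 20·log₁₀(V₂/V₁).
20·log₁₀(0.10) = -20.0 dB.

-20.0 dB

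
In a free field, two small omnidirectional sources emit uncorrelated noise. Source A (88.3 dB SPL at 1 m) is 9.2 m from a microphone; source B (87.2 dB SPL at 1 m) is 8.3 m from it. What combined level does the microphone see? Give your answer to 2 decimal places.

At the listener: L_A = 88.3 − 20·log₁₀(9.2) = 69.024 dB; L_B = 87.2 − 20·log₁₀(8.3) = 68.818 dB.
Combined: 10·log₁₀(10^(69.024/10)+10^(68.818/10)) = 71.93 dB SPL.

71.93 dB SPL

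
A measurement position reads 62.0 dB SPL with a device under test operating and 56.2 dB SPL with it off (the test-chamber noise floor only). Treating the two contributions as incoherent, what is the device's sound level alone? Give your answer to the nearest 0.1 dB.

60.7 dB SPL

Subtract intensities: L_src = 10·log₁₀(10^(L_total/10) − 10^(L_bg/10)).
L_src = 10·log₁₀(10^(62.0/10) − 10^(56.2/10)) = 10·log₁₀(1168000) = 60.7 dB SPL.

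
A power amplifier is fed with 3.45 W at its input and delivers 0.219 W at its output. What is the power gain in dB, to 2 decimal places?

-11.97 dB

Power ratio → dB uses the 10·log₁₀ form:
10·log₁₀(0.219/3.45) = 10·log₁₀(0.06348) = -11.97 dB.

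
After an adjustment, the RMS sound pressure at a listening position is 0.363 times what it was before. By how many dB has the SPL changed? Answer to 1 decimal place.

SPL change from a pressure ratio uses the 20·log₁₀ form:
20·log₁₀(0.363) = -8.8 dB.

-8.8 dB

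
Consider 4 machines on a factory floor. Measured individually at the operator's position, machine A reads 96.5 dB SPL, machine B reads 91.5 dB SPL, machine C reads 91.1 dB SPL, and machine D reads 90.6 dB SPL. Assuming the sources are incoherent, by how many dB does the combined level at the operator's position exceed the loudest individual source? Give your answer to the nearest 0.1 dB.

Incoherent sources sum as intensities:
L_total = 10·log₁₀(10^(96.5/10) + 10^(91.5/10) + 10^(91.1/10) + 10^(90.6/10)) = 99.20 dB SPL.
Excess over the loudest (96.5 dB): 99.20 − 96.5 = 2.7 dB.

2.7 dB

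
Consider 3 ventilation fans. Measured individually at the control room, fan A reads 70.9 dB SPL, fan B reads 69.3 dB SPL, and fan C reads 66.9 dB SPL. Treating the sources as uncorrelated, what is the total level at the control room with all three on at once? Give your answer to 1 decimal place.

Uncorrelated sources add in intensity (power), not in dB.
L_total = 10·log₁₀(10^(70.9/10) + 10^(69.3/10) + 10^(66.9/10)) = 10·log₁₀(25710000) = 74.1 dB SPL.

74.1 dB SPL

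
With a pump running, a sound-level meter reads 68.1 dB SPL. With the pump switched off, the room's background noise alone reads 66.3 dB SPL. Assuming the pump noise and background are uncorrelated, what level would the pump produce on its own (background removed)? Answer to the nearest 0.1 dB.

Subtract intensities: L_src = 10·log₁₀(10^(L_total/10) − 10^(L_bg/10)).
L_src = 10·log₁₀(10^(68.1/10) − 10^(66.3/10)) = 10·log₁₀(2191000) = 63.4 dB SPL.

63.4 dB SPL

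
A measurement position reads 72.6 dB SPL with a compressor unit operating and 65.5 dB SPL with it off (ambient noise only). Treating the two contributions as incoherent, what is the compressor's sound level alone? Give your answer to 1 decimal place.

Background correction is a power subtraction:
L_src = 10·log₁₀(10^(72.6/10) − 10^(65.5/10)) = 10·log₁₀(14650000) = 71.7 dB SPL.

71.7 dB SPL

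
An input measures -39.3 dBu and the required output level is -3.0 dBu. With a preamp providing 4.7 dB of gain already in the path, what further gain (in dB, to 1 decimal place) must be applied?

The required make-up gain is the shortfall in the dB sum.
G = -3.0 − (-39.3) − 4.7 = 31.6 dB.

31.6 dB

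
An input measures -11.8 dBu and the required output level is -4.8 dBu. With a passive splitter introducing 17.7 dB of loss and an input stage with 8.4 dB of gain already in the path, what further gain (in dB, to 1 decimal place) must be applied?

The required make-up gain is the shortfall in the dB sum.
G = -4.8 − (-11.8) + 17.7 − 8.4 = 16.3 dB.

16.3 dB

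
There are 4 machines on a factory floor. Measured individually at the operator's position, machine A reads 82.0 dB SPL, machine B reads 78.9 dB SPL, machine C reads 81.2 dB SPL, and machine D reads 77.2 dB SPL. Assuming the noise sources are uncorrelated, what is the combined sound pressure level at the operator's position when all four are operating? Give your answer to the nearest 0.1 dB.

86.2 dB SPL

Add the sources as powers (linear), then convert back to dB:
L_total = 10·log₁₀(10^(82.0/10) + 10^(78.9/10) + 10^(81.2/10) + 10^(77.2/10)) = 10·log₁₀(420400000) = 86.2 dB SPL.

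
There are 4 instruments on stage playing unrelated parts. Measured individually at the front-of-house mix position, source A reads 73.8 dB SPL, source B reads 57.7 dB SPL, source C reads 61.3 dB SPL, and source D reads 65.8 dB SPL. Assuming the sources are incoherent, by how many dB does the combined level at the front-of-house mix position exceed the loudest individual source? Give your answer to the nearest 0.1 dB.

0.9 dB

Uncorrelated sources add in intensity (power), not in dB.
L_total = 10·log₁₀(10^(73.8/10) + 10^(57.7/10) + 10^(61.3/10) + 10^(65.8/10)) = 74.73 dB SPL.
Excess over the loudest (73.8 dB): 74.73 − 73.8 = 0.9 dB.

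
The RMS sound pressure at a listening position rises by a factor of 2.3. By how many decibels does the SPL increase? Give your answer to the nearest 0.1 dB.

SPL change from a pressure ratio uses the 20·log₁₀ form:
20·log₁₀(2.3) = 7.2 dB.

7.2 dB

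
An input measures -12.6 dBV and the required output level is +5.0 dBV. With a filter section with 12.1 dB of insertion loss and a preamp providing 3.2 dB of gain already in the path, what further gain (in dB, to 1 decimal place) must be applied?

26.5 dB

The required make-up gain is the shortfall in the dB sum.
G = +5.0 − (-12.6) + 12.1 − 3.2 = 26.5 dB.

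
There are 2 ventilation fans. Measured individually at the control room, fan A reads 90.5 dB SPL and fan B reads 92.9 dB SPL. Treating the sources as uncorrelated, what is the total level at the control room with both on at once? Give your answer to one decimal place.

Incoherent sources sum as intensities:
L_total = 10·log₁₀(10^(90.5/10) + 10^(92.9/10)) = 10·log₁₀(3072000000) = 94.9 dB SPL.

94.9 dB SPL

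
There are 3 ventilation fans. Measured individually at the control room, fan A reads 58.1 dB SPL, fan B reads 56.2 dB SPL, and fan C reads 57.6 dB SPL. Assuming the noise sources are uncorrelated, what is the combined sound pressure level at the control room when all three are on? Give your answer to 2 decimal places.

62.14 dB SPL

Uncorrelated sources add in intensity (power), not in dB.
L_total = 10·log₁₀(10^(58.1/10) + 10^(56.2/10) + 10^(57.6/10)) = 10·log₁₀(1638000) = 62.14 dB SPL.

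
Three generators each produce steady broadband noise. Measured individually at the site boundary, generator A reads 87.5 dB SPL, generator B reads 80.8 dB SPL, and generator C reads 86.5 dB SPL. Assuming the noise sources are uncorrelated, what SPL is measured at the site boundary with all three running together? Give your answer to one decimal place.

90.5 dB SPL

Uncorrelated sources add in intensity (power), not in dB.
L_total = 10·log₁₀(10^(87.5/10) + 10^(80.8/10) + 10^(86.5/10)) = 10·log₁₀(1129000000) = 90.5 dB SPL.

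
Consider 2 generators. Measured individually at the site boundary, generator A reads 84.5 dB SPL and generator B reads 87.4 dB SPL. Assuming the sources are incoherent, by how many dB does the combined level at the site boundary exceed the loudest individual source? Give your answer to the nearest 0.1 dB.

1.8 dB

Uncorrelated sources add in intensity (power), not in dB.
L_total = 10·log₁₀(10^(84.5/10) + 10^(87.4/10)) = 89.20 dB SPL.
Excess over the loudest (87.4 dB): 89.20 − 87.4 = 1.8 dB.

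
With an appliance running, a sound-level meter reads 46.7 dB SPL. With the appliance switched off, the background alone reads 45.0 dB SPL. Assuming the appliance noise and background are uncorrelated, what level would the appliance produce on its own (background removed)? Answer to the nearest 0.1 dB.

41.8 dB SPL

Background correction is a power subtraction:
L_src = 10·log₁₀(10^(46.7/10) − 10^(45.0/10)) = 10·log₁₀(15150) = 41.8 dB SPL.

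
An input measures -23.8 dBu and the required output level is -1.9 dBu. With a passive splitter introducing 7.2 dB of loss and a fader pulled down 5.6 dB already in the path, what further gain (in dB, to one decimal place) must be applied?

34.7 dB

The required make-up gain is the shortfall in the dB sum.
G = -1.9 − (-23.8) + 7.2 + 5.6 = 34.7 dB.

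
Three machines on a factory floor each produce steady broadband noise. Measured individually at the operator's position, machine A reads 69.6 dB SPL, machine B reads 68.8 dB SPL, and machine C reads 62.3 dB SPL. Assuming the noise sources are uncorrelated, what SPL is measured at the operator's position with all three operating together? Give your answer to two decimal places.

Incoherent sources sum as intensities:
L_total = 10·log₁₀(10^(69.6/10) + 10^(68.8/10) + 10^(62.3/10)) = 10·log₁₀(18400000) = 72.65 dB SPL.

72.65 dB SPL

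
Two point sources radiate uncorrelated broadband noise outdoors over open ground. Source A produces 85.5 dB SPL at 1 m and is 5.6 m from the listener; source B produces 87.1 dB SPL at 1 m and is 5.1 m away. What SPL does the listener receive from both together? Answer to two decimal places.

74.92 dB SPL

At the listener: L_A = 85.5 − 20·log₁₀(5.6) = 70.536 dB; L_B = 87.1 − 20·log₁₀(5.1) = 72.949 dB.
Combined: 10·log₁₀(10^(70.536/10)+10^(72.949/10)) = 74.92 dB SPL.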